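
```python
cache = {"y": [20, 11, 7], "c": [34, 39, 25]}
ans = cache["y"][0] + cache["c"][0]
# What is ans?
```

Answer: 54

Derivation:
Trace (tracking ans):
cache = {'y': [20, 11, 7], 'c': [34, 39, 25]}  # -> cache = {'y': [20, 11, 7], 'c': [34, 39, 25]}
ans = cache['y'][0] + cache['c'][0]  # -> ans = 54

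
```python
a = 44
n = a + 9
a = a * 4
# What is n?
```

Answer: 53

Derivation:
Trace (tracking n):
a = 44  # -> a = 44
n = a + 9  # -> n = 53
a = a * 4  # -> a = 176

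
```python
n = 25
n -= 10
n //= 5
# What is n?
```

Answer: 3

Derivation:
Trace (tracking n):
n = 25  # -> n = 25
n -= 10  # -> n = 15
n //= 5  # -> n = 3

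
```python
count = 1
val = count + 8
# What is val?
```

Answer: 9

Derivation:
Trace (tracking val):
count = 1  # -> count = 1
val = count + 8  # -> val = 9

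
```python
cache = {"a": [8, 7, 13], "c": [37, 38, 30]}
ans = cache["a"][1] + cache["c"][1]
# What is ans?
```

Trace (tracking ans):
cache = {'a': [8, 7, 13], 'c': [37, 38, 30]}  # -> cache = {'a': [8, 7, 13], 'c': [37, 38, 30]}
ans = cache['a'][1] + cache['c'][1]  # -> ans = 45

Answer: 45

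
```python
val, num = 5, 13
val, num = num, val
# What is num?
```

Trace (tracking num):
val, num = (5, 13)  # -> val = 5, num = 13
val, num = (num, val)  # -> val = 13, num = 5

Answer: 5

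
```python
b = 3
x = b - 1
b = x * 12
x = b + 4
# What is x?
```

Answer: 28

Derivation:
Trace (tracking x):
b = 3  # -> b = 3
x = b - 1  # -> x = 2
b = x * 12  # -> b = 24
x = b + 4  # -> x = 28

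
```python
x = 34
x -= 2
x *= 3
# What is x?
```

Trace (tracking x):
x = 34  # -> x = 34
x -= 2  # -> x = 32
x *= 3  # -> x = 96

Answer: 96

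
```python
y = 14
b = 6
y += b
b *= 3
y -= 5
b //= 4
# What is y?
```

Answer: 15

Derivation:
Trace (tracking y):
y = 14  # -> y = 14
b = 6  # -> b = 6
y += b  # -> y = 20
b *= 3  # -> b = 18
y -= 5  # -> y = 15
b //= 4  # -> b = 4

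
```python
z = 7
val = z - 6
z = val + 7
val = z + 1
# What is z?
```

Answer: 8

Derivation:
Trace (tracking z):
z = 7  # -> z = 7
val = z - 6  # -> val = 1
z = val + 7  # -> z = 8
val = z + 1  # -> val = 9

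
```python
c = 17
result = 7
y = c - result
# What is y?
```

Answer: 10

Derivation:
Trace (tracking y):
c = 17  # -> c = 17
result = 7  # -> result = 7
y = c - result  # -> y = 10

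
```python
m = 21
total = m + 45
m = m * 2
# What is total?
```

Trace (tracking total):
m = 21  # -> m = 21
total = m + 45  # -> total = 66
m = m * 2  # -> m = 42

Answer: 66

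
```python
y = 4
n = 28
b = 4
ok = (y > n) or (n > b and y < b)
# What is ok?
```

Trace (tracking ok):
y = 4  # -> y = 4
n = 28  # -> n = 28
b = 4  # -> b = 4
ok = y > n or (n > b and y < b)  # -> ok = False

Answer: False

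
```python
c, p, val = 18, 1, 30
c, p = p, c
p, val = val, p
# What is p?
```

Trace (tracking p):
c, p, val = (18, 1, 30)  # -> c = 18, p = 1, val = 30
c, p = (p, c)  # -> c = 1, p = 18
p, val = (val, p)  # -> p = 30, val = 18

Answer: 30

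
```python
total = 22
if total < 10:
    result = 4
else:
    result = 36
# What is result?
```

Answer: 36

Derivation:
Trace (tracking result):
total = 22  # -> total = 22
if total < 10:  # condition is False
else:
    result = 36  # -> result = 36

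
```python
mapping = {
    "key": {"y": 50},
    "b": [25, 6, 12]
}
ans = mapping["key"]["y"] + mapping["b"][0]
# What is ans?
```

Answer: 75

Derivation:
Trace (tracking ans):
mapping = {'key': {'y': 50}, 'b': [25, 6, 12]}  # -> mapping = {'key': {'y': 50}, 'b': [25, 6, 12]}
ans = mapping['key']['y'] + mapping['b'][0]  # -> ans = 75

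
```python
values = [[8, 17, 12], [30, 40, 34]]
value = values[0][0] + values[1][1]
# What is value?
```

Answer: 48

Derivation:
Trace (tracking value):
values = [[8, 17, 12], [30, 40, 34]]  # -> values = [[8, 17, 12], [30, 40, 34]]
value = values[0][0] + values[1][1]  # -> value = 48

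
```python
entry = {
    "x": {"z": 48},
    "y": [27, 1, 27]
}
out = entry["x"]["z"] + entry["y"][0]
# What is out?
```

Answer: 75

Derivation:
Trace (tracking out):
entry = {'x': {'z': 48}, 'y': [27, 1, 27]}  # -> entry = {'x': {'z': 48}, 'y': [27, 1, 27]}
out = entry['x']['z'] + entry['y'][0]  # -> out = 75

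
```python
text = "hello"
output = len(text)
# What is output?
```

Trace (tracking output):
text = 'hello'  # -> text = 'hello'
output = len(text)  # -> output = 5

Answer: 5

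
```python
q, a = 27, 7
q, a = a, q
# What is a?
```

Trace (tracking a):
q, a = (27, 7)  # -> q = 27, a = 7
q, a = (a, q)  # -> q = 7, a = 27

Answer: 27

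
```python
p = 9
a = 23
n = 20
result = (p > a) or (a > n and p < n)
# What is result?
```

Trace (tracking result):
p = 9  # -> p = 9
a = 23  # -> a = 23
n = 20  # -> n = 20
result = p > a or (a > n and p < n)  # -> result = True

Answer: True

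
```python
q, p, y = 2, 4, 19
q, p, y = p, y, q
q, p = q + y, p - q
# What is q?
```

Trace (tracking q):
q, p, y = (2, 4, 19)  # -> q = 2, p = 4, y = 19
q, p, y = (p, y, q)  # -> q = 4, p = 19, y = 2
q, p = (q + y, p - q)  # -> q = 6, p = 15

Answer: 6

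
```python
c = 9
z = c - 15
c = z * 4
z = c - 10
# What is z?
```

Answer: -34

Derivation:
Trace (tracking z):
c = 9  # -> c = 9
z = c - 15  # -> z = -6
c = z * 4  # -> c = -24
z = c - 10  # -> z = -34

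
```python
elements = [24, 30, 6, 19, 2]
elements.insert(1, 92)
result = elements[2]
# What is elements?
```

Answer: [24, 92, 30, 6, 19, 2]

Derivation:
Trace (tracking elements):
elements = [24, 30, 6, 19, 2]  # -> elements = [24, 30, 6, 19, 2]
elements.insert(1, 92)  # -> elements = [24, 92, 30, 6, 19, 2]
result = elements[2]  # -> result = 30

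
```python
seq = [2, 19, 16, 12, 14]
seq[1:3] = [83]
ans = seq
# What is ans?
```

Answer: [2, 83, 12, 14]

Derivation:
Trace (tracking ans):
seq = [2, 19, 16, 12, 14]  # -> seq = [2, 19, 16, 12, 14]
seq[1:3] = [83]  # -> seq = [2, 83, 12, 14]
ans = seq  # -> ans = [2, 83, 12, 14]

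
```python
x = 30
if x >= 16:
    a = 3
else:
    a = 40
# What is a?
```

Answer: 3

Derivation:
Trace (tracking a):
x = 30  # -> x = 30
if x >= 16:  # condition is True
    a = 3  # -> a = 3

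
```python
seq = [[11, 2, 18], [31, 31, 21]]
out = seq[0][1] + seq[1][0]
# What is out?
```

Answer: 33

Derivation:
Trace (tracking out):
seq = [[11, 2, 18], [31, 31, 21]]  # -> seq = [[11, 2, 18], [31, 31, 21]]
out = seq[0][1] + seq[1][0]  # -> out = 33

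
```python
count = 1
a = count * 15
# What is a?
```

Answer: 15

Derivation:
Trace (tracking a):
count = 1  # -> count = 1
a = count * 15  # -> a = 15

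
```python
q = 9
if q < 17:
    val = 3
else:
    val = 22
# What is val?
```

Answer: 3

Derivation:
Trace (tracking val):
q = 9  # -> q = 9
if q < 17:  # condition is True
    val = 3  # -> val = 3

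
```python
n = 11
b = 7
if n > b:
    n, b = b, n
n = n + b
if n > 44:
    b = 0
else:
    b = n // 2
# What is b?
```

Trace (tracking b):
n = 11  # -> n = 11
b = 7  # -> b = 7
if n > b:  # condition is True
    n, b = (b, n)  # -> n = 7, b = 11
n = n + b  # -> n = 18
if n > 44:  # condition is False
else:
    b = n // 2  # -> b = 9

Answer: 9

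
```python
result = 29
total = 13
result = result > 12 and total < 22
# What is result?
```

Trace (tracking result):
result = 29  # -> result = 29
total = 13  # -> total = 13
result = result > 12 and total < 22  # -> result = True

Answer: True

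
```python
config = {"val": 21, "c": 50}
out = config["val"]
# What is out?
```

Answer: 21

Derivation:
Trace (tracking out):
config = {'val': 21, 'c': 50}  # -> config = {'val': 21, 'c': 50}
out = config['val']  # -> out = 21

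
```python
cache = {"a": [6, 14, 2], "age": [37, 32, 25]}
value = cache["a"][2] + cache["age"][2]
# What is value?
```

Trace (tracking value):
cache = {'a': [6, 14, 2], 'age': [37, 32, 25]}  # -> cache = {'a': [6, 14, 2], 'age': [37, 32, 25]}
value = cache['a'][2] + cache['age'][2]  # -> value = 27

Answer: 27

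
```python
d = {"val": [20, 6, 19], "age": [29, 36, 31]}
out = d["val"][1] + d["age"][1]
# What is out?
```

Trace (tracking out):
d = {'val': [20, 6, 19], 'age': [29, 36, 31]}  # -> d = {'val': [20, 6, 19], 'age': [29, 36, 31]}
out = d['val'][1] + d['age'][1]  # -> out = 42

Answer: 42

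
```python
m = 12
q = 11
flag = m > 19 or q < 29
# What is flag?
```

Answer: True

Derivation:
Trace (tracking flag):
m = 12  # -> m = 12
q = 11  # -> q = 11
flag = m > 19 or q < 29  # -> flag = True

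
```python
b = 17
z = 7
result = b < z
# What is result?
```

Trace (tracking result):
b = 17  # -> b = 17
z = 7  # -> z = 7
result = b < z  # -> result = False

Answer: False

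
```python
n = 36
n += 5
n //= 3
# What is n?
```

Answer: 13

Derivation:
Trace (tracking n):
n = 36  # -> n = 36
n += 5  # -> n = 41
n //= 3  # -> n = 13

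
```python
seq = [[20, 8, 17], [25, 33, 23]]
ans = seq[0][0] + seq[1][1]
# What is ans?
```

Answer: 53

Derivation:
Trace (tracking ans):
seq = [[20, 8, 17], [25, 33, 23]]  # -> seq = [[20, 8, 17], [25, 33, 23]]
ans = seq[0][0] + seq[1][1]  # -> ans = 53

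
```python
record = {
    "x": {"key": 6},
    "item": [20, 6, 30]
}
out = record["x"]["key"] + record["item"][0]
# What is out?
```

Trace (tracking out):
record = {'x': {'key': 6}, 'item': [20, 6, 30]}  # -> record = {'x': {'key': 6}, 'item': [20, 6, 30]}
out = record['x']['key'] + record['item'][0]  # -> out = 26

Answer: 26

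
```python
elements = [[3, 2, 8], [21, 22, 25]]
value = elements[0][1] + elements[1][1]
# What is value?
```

Answer: 24

Derivation:
Trace (tracking value):
elements = [[3, 2, 8], [21, 22, 25]]  # -> elements = [[3, 2, 8], [21, 22, 25]]
value = elements[0][1] + elements[1][1]  # -> value = 24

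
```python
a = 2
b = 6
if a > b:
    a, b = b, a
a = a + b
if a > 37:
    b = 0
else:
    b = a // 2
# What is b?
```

Trace (tracking b):
a = 2  # -> a = 2
b = 6  # -> b = 6
if a > b:  # condition is False
a = a + b  # -> a = 8
if a > 37:  # condition is False
else:
    b = a // 2  # -> b = 4

Answer: 4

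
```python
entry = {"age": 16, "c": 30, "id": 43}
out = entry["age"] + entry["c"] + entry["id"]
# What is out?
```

Trace (tracking out):
entry = {'age': 16, 'c': 30, 'id': 43}  # -> entry = {'age': 16, 'c': 30, 'id': 43}
out = entry['age'] + entry['c'] + entry['id']  # -> out = 89

Answer: 89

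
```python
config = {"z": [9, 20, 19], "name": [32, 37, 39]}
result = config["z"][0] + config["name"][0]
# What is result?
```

Trace (tracking result):
config = {'z': [9, 20, 19], 'name': [32, 37, 39]}  # -> config = {'z': [9, 20, 19], 'name': [32, 37, 39]}
result = config['z'][0] + config['name'][0]  # -> result = 41

Answer: 41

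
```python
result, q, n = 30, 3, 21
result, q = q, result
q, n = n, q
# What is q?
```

Answer: 21

Derivation:
Trace (tracking q):
result, q, n = (30, 3, 21)  # -> result = 30, q = 3, n = 21
result, q = (q, result)  # -> result = 3, q = 30
q, n = (n, q)  # -> q = 21, n = 30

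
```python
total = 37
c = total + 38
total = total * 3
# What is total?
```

Trace (tracking total):
total = 37  # -> total = 37
c = total + 38  # -> c = 75
total = total * 3  # -> total = 111

Answer: 111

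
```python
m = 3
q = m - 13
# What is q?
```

Answer: -10

Derivation:
Trace (tracking q):
m = 3  # -> m = 3
q = m - 13  # -> q = -10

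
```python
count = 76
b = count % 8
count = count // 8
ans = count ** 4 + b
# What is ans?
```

Answer: 6565

Derivation:
Trace (tracking ans):
count = 76  # -> count = 76
b = count % 8  # -> b = 4
count = count // 8  # -> count = 9
ans = count ** 4 + b  # -> ans = 6565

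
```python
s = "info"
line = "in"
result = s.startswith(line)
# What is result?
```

Trace (tracking result):
s = 'info'  # -> s = 'info'
line = 'in'  # -> line = 'in'
result = s.startswith(line)  # -> result = True

Answer: True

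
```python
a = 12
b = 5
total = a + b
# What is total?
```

Trace (tracking total):
a = 12  # -> a = 12
b = 5  # -> b = 5
total = a + b  # -> total = 17

Answer: 17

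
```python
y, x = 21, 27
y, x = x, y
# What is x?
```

Answer: 21

Derivation:
Trace (tracking x):
y, x = (21, 27)  # -> y = 21, x = 27
y, x = (x, y)  # -> y = 27, x = 21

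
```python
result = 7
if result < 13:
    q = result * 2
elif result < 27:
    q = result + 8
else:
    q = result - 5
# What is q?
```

Answer: 14

Derivation:
Trace (tracking q):
result = 7  # -> result = 7
if result < 13:  # condition is True
    q = result * 2  # -> q = 14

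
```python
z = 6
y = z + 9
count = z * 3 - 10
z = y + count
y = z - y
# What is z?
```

Answer: 23

Derivation:
Trace (tracking z):
z = 6  # -> z = 6
y = z + 9  # -> y = 15
count = z * 3 - 10  # -> count = 8
z = y + count  # -> z = 23
y = z - y  # -> y = 8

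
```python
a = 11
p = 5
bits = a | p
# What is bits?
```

Trace (tracking bits):
a = 11  # -> a = 11
p = 5  # -> p = 5
bits = a | p  # -> bits = 15

Answer: 15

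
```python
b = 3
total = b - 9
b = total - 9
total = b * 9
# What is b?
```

Answer: -15

Derivation:
Trace (tracking b):
b = 3  # -> b = 3
total = b - 9  # -> total = -6
b = total - 9  # -> b = -15
total = b * 9  # -> total = -135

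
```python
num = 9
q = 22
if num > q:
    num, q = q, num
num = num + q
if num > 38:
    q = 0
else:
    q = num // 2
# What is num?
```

Trace (tracking num):
num = 9  # -> num = 9
q = 22  # -> q = 22
if num > q:  # condition is False
num = num + q  # -> num = 31
if num > 38:  # condition is False
else:
    q = num // 2  # -> q = 15

Answer: 31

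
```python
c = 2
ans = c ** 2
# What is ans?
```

Answer: 4

Derivation:
Trace (tracking ans):
c = 2  # -> c = 2
ans = c ** 2  # -> ans = 4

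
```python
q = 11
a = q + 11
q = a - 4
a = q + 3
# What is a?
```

Answer: 21

Derivation:
Trace (tracking a):
q = 11  # -> q = 11
a = q + 11  # -> a = 22
q = a - 4  # -> q = 18
a = q + 3  # -> a = 21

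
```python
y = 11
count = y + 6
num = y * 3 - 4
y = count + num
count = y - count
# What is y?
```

Trace (tracking y):
y = 11  # -> y = 11
count = y + 6  # -> count = 17
num = y * 3 - 4  # -> num = 29
y = count + num  # -> y = 46
count = y - count  # -> count = 29

Answer: 46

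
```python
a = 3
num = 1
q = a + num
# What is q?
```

Trace (tracking q):
a = 3  # -> a = 3
num = 1  # -> num = 1
q = a + num  # -> q = 4

Answer: 4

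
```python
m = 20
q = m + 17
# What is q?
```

Trace (tracking q):
m = 20  # -> m = 20
q = m + 17  # -> q = 37

Answer: 37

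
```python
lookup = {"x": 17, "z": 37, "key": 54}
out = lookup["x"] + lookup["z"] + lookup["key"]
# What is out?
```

Answer: 108

Derivation:
Trace (tracking out):
lookup = {'x': 17, 'z': 37, 'key': 54}  # -> lookup = {'x': 17, 'z': 37, 'key': 54}
out = lookup['x'] + lookup['z'] + lookup['key']  # -> out = 108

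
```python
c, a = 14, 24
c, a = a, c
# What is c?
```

Answer: 24

Derivation:
Trace (tracking c):
c, a = (14, 24)  # -> c = 14, a = 24
c, a = (a, c)  # -> c = 24, a = 14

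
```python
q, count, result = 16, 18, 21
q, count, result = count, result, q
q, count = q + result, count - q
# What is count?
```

Answer: 3

Derivation:
Trace (tracking count):
q, count, result = (16, 18, 21)  # -> q = 16, count = 18, result = 21
q, count, result = (count, result, q)  # -> q = 18, count = 21, result = 16
q, count = (q + result, count - q)  # -> q = 34, count = 3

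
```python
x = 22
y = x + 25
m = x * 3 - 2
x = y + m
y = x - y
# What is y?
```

Trace (tracking y):
x = 22  # -> x = 22
y = x + 25  # -> y = 47
m = x * 3 - 2  # -> m = 64
x = y + m  # -> x = 111
y = x - y  # -> y = 64

Answer: 64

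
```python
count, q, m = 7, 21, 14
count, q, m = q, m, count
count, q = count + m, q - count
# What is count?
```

Answer: 28

Derivation:
Trace (tracking count):
count, q, m = (7, 21, 14)  # -> count = 7, q = 21, m = 14
count, q, m = (q, m, count)  # -> count = 21, q = 14, m = 7
count, q = (count + m, q - count)  # -> count = 28, q = -7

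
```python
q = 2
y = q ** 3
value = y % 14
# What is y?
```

Answer: 8

Derivation:
Trace (tracking y):
q = 2  # -> q = 2
y = q ** 3  # -> y = 8
value = y % 14  # -> value = 8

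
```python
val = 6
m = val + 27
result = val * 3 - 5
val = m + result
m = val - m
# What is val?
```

Answer: 46

Derivation:
Trace (tracking val):
val = 6  # -> val = 6
m = val + 27  # -> m = 33
result = val * 3 - 5  # -> result = 13
val = m + result  # -> val = 46
m = val - m  # -> m = 13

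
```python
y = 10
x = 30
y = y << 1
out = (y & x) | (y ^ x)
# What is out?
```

Trace (tracking out):
y = 10  # -> y = 10
x = 30  # -> x = 30
y = y << 1  # -> y = 20
out = y & x | y ^ x  # -> out = 30

Answer: 30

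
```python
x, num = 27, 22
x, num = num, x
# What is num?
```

Trace (tracking num):
x, num = (27, 22)  # -> x = 27, num = 22
x, num = (num, x)  # -> x = 22, num = 27

Answer: 27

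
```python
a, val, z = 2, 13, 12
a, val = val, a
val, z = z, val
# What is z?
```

Answer: 2

Derivation:
Trace (tracking z):
a, val, z = (2, 13, 12)  # -> a = 2, val = 13, z = 12
a, val = (val, a)  # -> a = 13, val = 2
val, z = (z, val)  # -> val = 12, z = 2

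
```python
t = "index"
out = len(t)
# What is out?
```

Answer: 5

Derivation:
Trace (tracking out):
t = 'index'  # -> t = 'index'
out = len(t)  # -> out = 5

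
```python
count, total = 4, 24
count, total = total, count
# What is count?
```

Trace (tracking count):
count, total = (4, 24)  # -> count = 4, total = 24
count, total = (total, count)  # -> count = 24, total = 4

Answer: 24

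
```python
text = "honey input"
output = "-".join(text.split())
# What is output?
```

Answer: 'honey-input'

Derivation:
Trace (tracking output):
text = 'honey input'  # -> text = 'honey input'
output = '-'.join(text.split())  # -> output = 'honey-input'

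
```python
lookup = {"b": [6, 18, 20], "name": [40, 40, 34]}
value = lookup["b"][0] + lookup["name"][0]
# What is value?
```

Trace (tracking value):
lookup = {'b': [6, 18, 20], 'name': [40, 40, 34]}  # -> lookup = {'b': [6, 18, 20], 'name': [40, 40, 34]}
value = lookup['b'][0] + lookup['name'][0]  # -> value = 46

Answer: 46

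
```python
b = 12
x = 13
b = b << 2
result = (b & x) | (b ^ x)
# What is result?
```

Trace (tracking result):
b = 12  # -> b = 12
x = 13  # -> x = 13
b = b << 2  # -> b = 48
result = b & x | b ^ x  # -> result = 61

Answer: 61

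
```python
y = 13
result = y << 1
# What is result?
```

Answer: 26

Derivation:
Trace (tracking result):
y = 13  # -> y = 13
result = y << 1  # -> result = 26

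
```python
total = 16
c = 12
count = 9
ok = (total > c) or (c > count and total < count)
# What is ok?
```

Answer: True

Derivation:
Trace (tracking ok):
total = 16  # -> total = 16
c = 12  # -> c = 12
count = 9  # -> count = 9
ok = total > c or (c > count and total < count)  # -> ok = True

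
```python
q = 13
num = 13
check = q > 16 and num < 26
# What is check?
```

Answer: False

Derivation:
Trace (tracking check):
q = 13  # -> q = 13
num = 13  # -> num = 13
check = q > 16 and num < 26  # -> check = False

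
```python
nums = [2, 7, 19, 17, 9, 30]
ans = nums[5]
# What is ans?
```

Trace (tracking ans):
nums = [2, 7, 19, 17, 9, 30]  # -> nums = [2, 7, 19, 17, 9, 30]
ans = nums[5]  # -> ans = 30

Answer: 30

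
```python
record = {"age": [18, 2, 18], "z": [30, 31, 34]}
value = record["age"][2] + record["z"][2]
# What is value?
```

Answer: 52

Derivation:
Trace (tracking value):
record = {'age': [18, 2, 18], 'z': [30, 31, 34]}  # -> record = {'age': [18, 2, 18], 'z': [30, 31, 34]}
value = record['age'][2] + record['z'][2]  # -> value = 52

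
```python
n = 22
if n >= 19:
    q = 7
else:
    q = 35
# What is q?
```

Trace (tracking q):
n = 22  # -> n = 22
if n >= 19:  # condition is True
    q = 7  # -> q = 7

Answer: 7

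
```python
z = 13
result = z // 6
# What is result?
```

Trace (tracking result):
z = 13  # -> z = 13
result = z // 6  # -> result = 2

Answer: 2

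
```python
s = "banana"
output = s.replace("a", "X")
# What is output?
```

Trace (tracking output):
s = 'banana'  # -> s = 'banana'
output = s.replace('a', 'X')  # -> output = 'bXnXnX'

Answer: 'bXnXnX'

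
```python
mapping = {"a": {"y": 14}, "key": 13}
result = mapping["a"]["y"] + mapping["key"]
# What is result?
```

Answer: 27

Derivation:
Trace (tracking result):
mapping = {'a': {'y': 14}, 'key': 13}  # -> mapping = {'a': {'y': 14}, 'key': 13}
result = mapping['a']['y'] + mapping['key']  # -> result = 27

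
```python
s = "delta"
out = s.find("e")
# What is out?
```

Answer: 1

Derivation:
Trace (tracking out):
s = 'delta'  # -> s = 'delta'
out = s.find('e')  # -> out = 1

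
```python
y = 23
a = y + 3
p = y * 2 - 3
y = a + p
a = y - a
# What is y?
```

Trace (tracking y):
y = 23  # -> y = 23
a = y + 3  # -> a = 26
p = y * 2 - 3  # -> p = 43
y = a + p  # -> y = 69
a = y - a  # -> a = 43

Answer: 69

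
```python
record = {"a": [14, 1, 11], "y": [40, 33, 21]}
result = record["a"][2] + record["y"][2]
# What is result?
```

Answer: 32

Derivation:
Trace (tracking result):
record = {'a': [14, 1, 11], 'y': [40, 33, 21]}  # -> record = {'a': [14, 1, 11], 'y': [40, 33, 21]}
result = record['a'][2] + record['y'][2]  # -> result = 32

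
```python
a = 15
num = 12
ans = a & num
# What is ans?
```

Answer: 12

Derivation:
Trace (tracking ans):
a = 15  # -> a = 15
num = 12  # -> num = 12
ans = a & num  # -> ans = 12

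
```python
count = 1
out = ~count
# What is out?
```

Answer: -2

Derivation:
Trace (tracking out):
count = 1  # -> count = 1
out = ~count  # -> out = -2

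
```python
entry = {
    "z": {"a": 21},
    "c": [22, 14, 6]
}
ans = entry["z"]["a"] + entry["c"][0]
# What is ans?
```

Trace (tracking ans):
entry = {'z': {'a': 21}, 'c': [22, 14, 6]}  # -> entry = {'z': {'a': 21}, 'c': [22, 14, 6]}
ans = entry['z']['a'] + entry['c'][0]  # -> ans = 43

Answer: 43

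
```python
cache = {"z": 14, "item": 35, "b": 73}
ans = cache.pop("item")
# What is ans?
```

Trace (tracking ans):
cache = {'z': 14, 'item': 35, 'b': 73}  # -> cache = {'z': 14, 'item': 35, 'b': 73}
ans = cache.pop('item')  # -> ans = 35

Answer: 35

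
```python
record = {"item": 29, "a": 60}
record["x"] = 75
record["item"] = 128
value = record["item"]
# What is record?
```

Answer: {'item': 128, 'a': 60, 'x': 75}

Derivation:
Trace (tracking record):
record = {'item': 29, 'a': 60}  # -> record = {'item': 29, 'a': 60}
record['x'] = 75  # -> record = {'item': 29, 'a': 60, 'x': 75}
record['item'] = 128  # -> record = {'item': 128, 'a': 60, 'x': 75}
value = record['item']  # -> value = 128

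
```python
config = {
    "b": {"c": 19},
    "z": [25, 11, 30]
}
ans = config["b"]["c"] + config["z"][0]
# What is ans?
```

Trace (tracking ans):
config = {'b': {'c': 19}, 'z': [25, 11, 30]}  # -> config = {'b': {'c': 19}, 'z': [25, 11, 30]}
ans = config['b']['c'] + config['z'][0]  # -> ans = 44

Answer: 44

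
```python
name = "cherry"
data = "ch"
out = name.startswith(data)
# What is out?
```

Answer: True

Derivation:
Trace (tracking out):
name = 'cherry'  # -> name = 'cherry'
data = 'ch'  # -> data = 'ch'
out = name.startswith(data)  # -> out = True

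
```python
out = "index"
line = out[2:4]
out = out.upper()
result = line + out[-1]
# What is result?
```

Answer: 'deX'

Derivation:
Trace (tracking result):
out = 'index'  # -> out = 'index'
line = out[2:4]  # -> line = 'de'
out = out.upper()  # -> out = 'INDEX'
result = line + out[-1]  # -> result = 'deX'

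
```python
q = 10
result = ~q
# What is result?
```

Trace (tracking result):
q = 10  # -> q = 10
result = ~q  # -> result = -11

Answer: -11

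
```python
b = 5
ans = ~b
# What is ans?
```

Trace (tracking ans):
b = 5  # -> b = 5
ans = ~b  # -> ans = -6

Answer: -6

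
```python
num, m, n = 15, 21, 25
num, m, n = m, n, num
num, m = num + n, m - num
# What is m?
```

Answer: 4

Derivation:
Trace (tracking m):
num, m, n = (15, 21, 25)  # -> num = 15, m = 21, n = 25
num, m, n = (m, n, num)  # -> num = 21, m = 25, n = 15
num, m = (num + n, m - num)  # -> num = 36, m = 4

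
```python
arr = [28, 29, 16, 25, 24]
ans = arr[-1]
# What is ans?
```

Trace (tracking ans):
arr = [28, 29, 16, 25, 24]  # -> arr = [28, 29, 16, 25, 24]
ans = arr[-1]  # -> ans = 24

Answer: 24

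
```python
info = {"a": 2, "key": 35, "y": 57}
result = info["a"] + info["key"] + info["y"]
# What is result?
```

Answer: 94

Derivation:
Trace (tracking result):
info = {'a': 2, 'key': 35, 'y': 57}  # -> info = {'a': 2, 'key': 35, 'y': 57}
result = info['a'] + info['key'] + info['y']  # -> result = 94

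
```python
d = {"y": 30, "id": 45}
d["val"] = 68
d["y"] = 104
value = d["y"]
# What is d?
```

Trace (tracking d):
d = {'y': 30, 'id': 45}  # -> d = {'y': 30, 'id': 45}
d['val'] = 68  # -> d = {'y': 30, 'id': 45, 'val': 68}
d['y'] = 104  # -> d = {'y': 104, 'id': 45, 'val': 68}
value = d['y']  # -> value = 104

Answer: {'y': 104, 'id': 45, 'val': 68}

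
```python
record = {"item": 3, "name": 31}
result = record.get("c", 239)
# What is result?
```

Trace (tracking result):
record = {'item': 3, 'name': 31}  # -> record = {'item': 3, 'name': 31}
result = record.get('c', 239)  # -> result = 239

Answer: 239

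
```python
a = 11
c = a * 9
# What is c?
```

Trace (tracking c):
a = 11  # -> a = 11
c = a * 9  # -> c = 99

Answer: 99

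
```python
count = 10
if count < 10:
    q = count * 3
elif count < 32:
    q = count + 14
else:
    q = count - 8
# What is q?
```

Trace (tracking q):
count = 10  # -> count = 10
if count < 10:  # condition is False
elif count < 32:  # condition is True
    q = count + 14  # -> q = 24

Answer: 24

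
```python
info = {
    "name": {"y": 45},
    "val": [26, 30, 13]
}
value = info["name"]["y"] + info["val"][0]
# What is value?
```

Trace (tracking value):
info = {'name': {'y': 45}, 'val': [26, 30, 13]}  # -> info = {'name': {'y': 45}, 'val': [26, 30, 13]}
value = info['name']['y'] + info['val'][0]  # -> value = 71

Answer: 71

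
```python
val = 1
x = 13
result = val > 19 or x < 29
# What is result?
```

Answer: True

Derivation:
Trace (tracking result):
val = 1  # -> val = 1
x = 13  # -> x = 13
result = val > 19 or x < 29  # -> result = True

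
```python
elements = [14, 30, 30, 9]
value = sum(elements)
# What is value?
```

Trace (tracking value):
elements = [14, 30, 30, 9]  # -> elements = [14, 30, 30, 9]
value = sum(elements)  # -> value = 83

Answer: 83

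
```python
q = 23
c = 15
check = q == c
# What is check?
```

Trace (tracking check):
q = 23  # -> q = 23
c = 15  # -> c = 15
check = q == c  # -> check = False

Answer: False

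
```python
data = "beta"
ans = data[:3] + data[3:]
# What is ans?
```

Answer: 'beta'

Derivation:
Trace (tracking ans):
data = 'beta'  # -> data = 'beta'
ans = data[:3] + data[3:]  # -> ans = 'beta'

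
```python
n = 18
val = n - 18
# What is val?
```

Answer: 0

Derivation:
Trace (tracking val):
n = 18  # -> n = 18
val = n - 18  # -> val = 0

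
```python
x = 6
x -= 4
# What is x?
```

Answer: 2

Derivation:
Trace (tracking x):
x = 6  # -> x = 6
x -= 4  # -> x = 2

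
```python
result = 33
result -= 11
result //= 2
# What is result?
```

Trace (tracking result):
result = 33  # -> result = 33
result -= 11  # -> result = 22
result //= 2  # -> result = 11

Answer: 11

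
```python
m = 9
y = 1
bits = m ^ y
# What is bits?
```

Trace (tracking bits):
m = 9  # -> m = 9
y = 1  # -> y = 1
bits = m ^ y  # -> bits = 8

Answer: 8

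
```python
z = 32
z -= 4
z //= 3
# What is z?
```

Trace (tracking z):
z = 32  # -> z = 32
z -= 4  # -> z = 28
z //= 3  # -> z = 9

Answer: 9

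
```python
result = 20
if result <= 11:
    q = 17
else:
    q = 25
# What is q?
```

Answer: 25

Derivation:
Trace (tracking q):
result = 20  # -> result = 20
if result <= 11:  # condition is False
else:
    q = 25  # -> q = 25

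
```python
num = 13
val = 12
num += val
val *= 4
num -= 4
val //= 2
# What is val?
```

Answer: 24

Derivation:
Trace (tracking val):
num = 13  # -> num = 13
val = 12  # -> val = 12
num += val  # -> num = 25
val *= 4  # -> val = 48
num -= 4  # -> num = 21
val //= 2  # -> val = 24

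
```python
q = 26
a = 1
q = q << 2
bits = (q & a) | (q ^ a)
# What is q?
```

Answer: 104

Derivation:
Trace (tracking q):
q = 26  # -> q = 26
a = 1  # -> a = 1
q = q << 2  # -> q = 104
bits = q & a | q ^ a  # -> bits = 105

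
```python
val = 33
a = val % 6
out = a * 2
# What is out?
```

Answer: 6

Derivation:
Trace (tracking out):
val = 33  # -> val = 33
a = val % 6  # -> a = 3
out = a * 2  # -> out = 6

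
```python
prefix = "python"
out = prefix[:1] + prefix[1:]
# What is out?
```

Trace (tracking out):
prefix = 'python'  # -> prefix = 'python'
out = prefix[:1] + prefix[1:]  # -> out = 'python'

Answer: 'python'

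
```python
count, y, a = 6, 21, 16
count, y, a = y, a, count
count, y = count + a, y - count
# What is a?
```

Trace (tracking a):
count, y, a = (6, 21, 16)  # -> count = 6, y = 21, a = 16
count, y, a = (y, a, count)  # -> count = 21, y = 16, a = 6
count, y = (count + a, y - count)  # -> count = 27, y = -5

Answer: 6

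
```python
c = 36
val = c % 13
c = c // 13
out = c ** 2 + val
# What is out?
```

Answer: 14

Derivation:
Trace (tracking out):
c = 36  # -> c = 36
val = c % 13  # -> val = 10
c = c // 13  # -> c = 2
out = c ** 2 + val  # -> out = 14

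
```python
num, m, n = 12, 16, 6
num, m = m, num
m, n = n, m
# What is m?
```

Answer: 6

Derivation:
Trace (tracking m):
num, m, n = (12, 16, 6)  # -> num = 12, m = 16, n = 6
num, m = (m, num)  # -> num = 16, m = 12
m, n = (n, m)  # -> m = 6, n = 12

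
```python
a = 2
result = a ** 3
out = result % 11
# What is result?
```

Trace (tracking result):
a = 2  # -> a = 2
result = a ** 3  # -> result = 8
out = result % 11  # -> out = 8

Answer: 8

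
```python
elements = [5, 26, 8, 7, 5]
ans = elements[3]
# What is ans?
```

Trace (tracking ans):
elements = [5, 26, 8, 7, 5]  # -> elements = [5, 26, 8, 7, 5]
ans = elements[3]  # -> ans = 7

Answer: 7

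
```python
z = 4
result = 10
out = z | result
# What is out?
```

Answer: 14

Derivation:
Trace (tracking out):
z = 4  # -> z = 4
result = 10  # -> result = 10
out = z | result  # -> out = 14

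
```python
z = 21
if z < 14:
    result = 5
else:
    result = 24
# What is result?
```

Trace (tracking result):
z = 21  # -> z = 21
if z < 14:  # condition is False
else:
    result = 24  # -> result = 24

Answer: 24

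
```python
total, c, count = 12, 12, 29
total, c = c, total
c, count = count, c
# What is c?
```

Trace (tracking c):
total, c, count = (12, 12, 29)  # -> total = 12, c = 12, count = 29
total, c = (c, total)  # -> total = 12, c = 12
c, count = (count, c)  # -> c = 29, count = 12

Answer: 29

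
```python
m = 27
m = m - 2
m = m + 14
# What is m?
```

Answer: 39

Derivation:
Trace (tracking m):
m = 27  # -> m = 27
m = m - 2  # -> m = 25
m = m + 14  # -> m = 39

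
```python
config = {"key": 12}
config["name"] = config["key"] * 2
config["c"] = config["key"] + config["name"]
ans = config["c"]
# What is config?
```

Trace (tracking config):
config = {'key': 12}  # -> config = {'key': 12}
config['name'] = config['key'] * 2  # -> config = {'key': 12, 'name': 24}
config['c'] = config['key'] + config['name']  # -> config = {'key': 12, 'name': 24, 'c': 36}
ans = config['c']  # -> ans = 36

Answer: {'key': 12, 'name': 24, 'c': 36}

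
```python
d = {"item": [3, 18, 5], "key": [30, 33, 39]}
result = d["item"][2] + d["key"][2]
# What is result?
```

Trace (tracking result):
d = {'item': [3, 18, 5], 'key': [30, 33, 39]}  # -> d = {'item': [3, 18, 5], 'key': [30, 33, 39]}
result = d['item'][2] + d['key'][2]  # -> result = 44

Answer: 44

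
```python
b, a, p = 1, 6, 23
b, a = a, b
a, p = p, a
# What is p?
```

Answer: 1

Derivation:
Trace (tracking p):
b, a, p = (1, 6, 23)  # -> b = 1, a = 6, p = 23
b, a = (a, b)  # -> b = 6, a = 1
a, p = (p, a)  # -> a = 23, p = 1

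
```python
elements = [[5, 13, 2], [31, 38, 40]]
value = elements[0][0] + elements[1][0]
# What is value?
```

Answer: 36

Derivation:
Trace (tracking value):
elements = [[5, 13, 2], [31, 38, 40]]  # -> elements = [[5, 13, 2], [31, 38, 40]]
value = elements[0][0] + elements[1][0]  # -> value = 36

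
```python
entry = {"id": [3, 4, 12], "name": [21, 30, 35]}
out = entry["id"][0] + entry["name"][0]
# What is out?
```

Answer: 24

Derivation:
Trace (tracking out):
entry = {'id': [3, 4, 12], 'name': [21, 30, 35]}  # -> entry = {'id': [3, 4, 12], 'name': [21, 30, 35]}
out = entry['id'][0] + entry['name'][0]  # -> out = 24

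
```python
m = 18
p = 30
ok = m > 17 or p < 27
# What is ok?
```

Trace (tracking ok):
m = 18  # -> m = 18
p = 30  # -> p = 30
ok = m > 17 or p < 27  # -> ok = True

Answer: True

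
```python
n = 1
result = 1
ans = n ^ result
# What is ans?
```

Answer: 0

Derivation:
Trace (tracking ans):
n = 1  # -> n = 1
result = 1  # -> result = 1
ans = n ^ result  # -> ans = 0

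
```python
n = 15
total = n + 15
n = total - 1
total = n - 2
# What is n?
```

Trace (tracking n):
n = 15  # -> n = 15
total = n + 15  # -> total = 30
n = total - 1  # -> n = 29
total = n - 2  # -> total = 27

Answer: 29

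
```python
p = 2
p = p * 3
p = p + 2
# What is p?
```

Trace (tracking p):
p = 2  # -> p = 2
p = p * 3  # -> p = 6
p = p + 2  # -> p = 8

Answer: 8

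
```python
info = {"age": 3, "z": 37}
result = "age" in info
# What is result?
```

Answer: True

Derivation:
Trace (tracking result):
info = {'age': 3, 'z': 37}  # -> info = {'age': 3, 'z': 37}
result = 'age' in info  # -> result = True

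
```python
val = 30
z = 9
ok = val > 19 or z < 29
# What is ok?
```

Answer: True

Derivation:
Trace (tracking ok):
val = 30  # -> val = 30
z = 9  # -> z = 9
ok = val > 19 or z < 29  # -> ok = True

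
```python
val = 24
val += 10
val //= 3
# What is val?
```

Trace (tracking val):
val = 24  # -> val = 24
val += 10  # -> val = 34
val //= 3  # -> val = 11

Answer: 11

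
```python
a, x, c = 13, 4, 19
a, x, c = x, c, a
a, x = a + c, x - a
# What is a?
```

Answer: 17

Derivation:
Trace (tracking a):
a, x, c = (13, 4, 19)  # -> a = 13, x = 4, c = 19
a, x, c = (x, c, a)  # -> a = 4, x = 19, c = 13
a, x = (a + c, x - a)  # -> a = 17, x = 15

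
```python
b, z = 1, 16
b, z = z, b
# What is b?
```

Answer: 16

Derivation:
Trace (tracking b):
b, z = (1, 16)  # -> b = 1, z = 16
b, z = (z, b)  # -> b = 16, z = 1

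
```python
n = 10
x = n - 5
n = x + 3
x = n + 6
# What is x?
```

Trace (tracking x):
n = 10  # -> n = 10
x = n - 5  # -> x = 5
n = x + 3  # -> n = 8
x = n + 6  # -> x = 14

Answer: 14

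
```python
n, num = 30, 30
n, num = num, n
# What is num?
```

Answer: 30

Derivation:
Trace (tracking num):
n, num = (30, 30)  # -> n = 30, num = 30
n, num = (num, n)  # -> n = 30, num = 30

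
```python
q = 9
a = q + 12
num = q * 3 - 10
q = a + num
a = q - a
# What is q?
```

Answer: 38

Derivation:
Trace (tracking q):
q = 9  # -> q = 9
a = q + 12  # -> a = 21
num = q * 3 - 10  # -> num = 17
q = a + num  # -> q = 38
a = q - a  # -> a = 17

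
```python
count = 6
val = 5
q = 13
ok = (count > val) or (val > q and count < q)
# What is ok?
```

Trace (tracking ok):
count = 6  # -> count = 6
val = 5  # -> val = 5
q = 13  # -> q = 13
ok = count > val or (val > q and count < q)  # -> ok = True

Answer: True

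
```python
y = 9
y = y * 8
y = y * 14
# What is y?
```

Trace (tracking y):
y = 9  # -> y = 9
y = y * 8  # -> y = 72
y = y * 14  # -> y = 1008

Answer: 1008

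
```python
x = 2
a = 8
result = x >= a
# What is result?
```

Trace (tracking result):
x = 2  # -> x = 2
a = 8  # -> a = 8
result = x >= a  # -> result = False

Answer: False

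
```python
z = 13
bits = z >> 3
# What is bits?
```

Trace (tracking bits):
z = 13  # -> z = 13
bits = z >> 3  # -> bits = 1

Answer: 1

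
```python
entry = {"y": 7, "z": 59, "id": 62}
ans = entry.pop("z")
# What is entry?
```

Trace (tracking entry):
entry = {'y': 7, 'z': 59, 'id': 62}  # -> entry = {'y': 7, 'z': 59, 'id': 62}
ans = entry.pop('z')  # -> ans = 59

Answer: {'y': 7, 'id': 62}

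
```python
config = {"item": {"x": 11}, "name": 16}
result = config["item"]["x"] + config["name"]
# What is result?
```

Answer: 27

Derivation:
Trace (tracking result):
config = {'item': {'x': 11}, 'name': 16}  # -> config = {'item': {'x': 11}, 'name': 16}
result = config['item']['x'] + config['name']  # -> result = 27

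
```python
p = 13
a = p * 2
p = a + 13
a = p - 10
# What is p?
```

Trace (tracking p):
p = 13  # -> p = 13
a = p * 2  # -> a = 26
p = a + 13  # -> p = 39
a = p - 10  # -> a = 29

Answer: 39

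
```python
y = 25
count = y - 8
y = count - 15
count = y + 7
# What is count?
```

Trace (tracking count):
y = 25  # -> y = 25
count = y - 8  # -> count = 17
y = count - 15  # -> y = 2
count = y + 7  # -> count = 9

Answer: 9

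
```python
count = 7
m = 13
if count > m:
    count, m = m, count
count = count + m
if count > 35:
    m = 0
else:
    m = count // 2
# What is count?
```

Answer: 20

Derivation:
Trace (tracking count):
count = 7  # -> count = 7
m = 13  # -> m = 13
if count > m:  # condition is False
count = count + m  # -> count = 20
if count > 35:  # condition is False
else:
    m = count // 2  # -> m = 10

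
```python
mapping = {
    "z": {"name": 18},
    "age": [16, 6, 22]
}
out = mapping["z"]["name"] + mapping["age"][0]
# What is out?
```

Answer: 34

Derivation:
Trace (tracking out):
mapping = {'z': {'name': 18}, 'age': [16, 6, 22]}  # -> mapping = {'z': {'name': 18}, 'age': [16, 6, 22]}
out = mapping['z']['name'] + mapping['age'][0]  # -> out = 34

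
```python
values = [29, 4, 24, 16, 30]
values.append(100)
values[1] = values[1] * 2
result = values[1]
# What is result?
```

Answer: 8

Derivation:
Trace (tracking result):
values = [29, 4, 24, 16, 30]  # -> values = [29, 4, 24, 16, 30]
values.append(100)  # -> values = [29, 4, 24, 16, 30, 100]
values[1] = values[1] * 2  # -> values = [29, 8, 24, 16, 30, 100]
result = values[1]  # -> result = 8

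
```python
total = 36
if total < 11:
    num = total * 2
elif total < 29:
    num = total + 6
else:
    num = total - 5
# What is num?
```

Trace (tracking num):
total = 36  # -> total = 36
if total < 11:  # condition is False
elif total < 29:  # condition is False
else:
    num = total - 5  # -> num = 31

Answer: 31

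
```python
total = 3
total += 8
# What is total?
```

Answer: 11

Derivation:
Trace (tracking total):
total = 3  # -> total = 3
total += 8  # -> total = 11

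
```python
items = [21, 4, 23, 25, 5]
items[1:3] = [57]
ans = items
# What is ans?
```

Trace (tracking ans):
items = [21, 4, 23, 25, 5]  # -> items = [21, 4, 23, 25, 5]
items[1:3] = [57]  # -> items = [21, 57, 25, 5]
ans = items  # -> ans = [21, 57, 25, 5]

Answer: [21, 57, 25, 5]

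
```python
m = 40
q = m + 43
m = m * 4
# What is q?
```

Answer: 83

Derivation:
Trace (tracking q):
m = 40  # -> m = 40
q = m + 43  # -> q = 83
m = m * 4  # -> m = 160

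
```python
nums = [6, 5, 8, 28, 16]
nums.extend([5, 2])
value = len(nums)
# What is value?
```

Answer: 7

Derivation:
Trace (tracking value):
nums = [6, 5, 8, 28, 16]  # -> nums = [6, 5, 8, 28, 16]
nums.extend([5, 2])  # -> nums = [6, 5, 8, 28, 16, 5, 2]
value = len(nums)  # -> value = 7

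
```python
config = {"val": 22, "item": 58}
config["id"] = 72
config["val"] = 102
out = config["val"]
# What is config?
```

Answer: {'val': 102, 'item': 58, 'id': 72}

Derivation:
Trace (tracking config):
config = {'val': 22, 'item': 58}  # -> config = {'val': 22, 'item': 58}
config['id'] = 72  # -> config = {'val': 22, 'item': 58, 'id': 72}
config['val'] = 102  # -> config = {'val': 102, 'item': 58, 'id': 72}
out = config['val']  # -> out = 102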